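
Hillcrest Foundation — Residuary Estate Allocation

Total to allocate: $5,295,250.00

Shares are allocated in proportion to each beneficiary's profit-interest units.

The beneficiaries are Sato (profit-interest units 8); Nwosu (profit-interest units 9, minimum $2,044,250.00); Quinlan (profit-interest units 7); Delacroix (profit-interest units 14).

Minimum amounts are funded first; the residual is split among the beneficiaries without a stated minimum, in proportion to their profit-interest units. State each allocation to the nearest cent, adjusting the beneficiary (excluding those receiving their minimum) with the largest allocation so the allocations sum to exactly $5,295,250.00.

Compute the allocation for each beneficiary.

Minimums first: Nwosu $2,044,250.00. Remaining pool $3,251,000.00.
Remaining pool split over remaining profit-interest units 29: Sato 896,827.5862 → $896,827.59; Quinlan 784,724.1379 → $784,724.14; Delacroix 1,569,448.2759 → $1,569,448.28.
Rounding difference −$0.01 applied to Delacroix → $1,569,448.27.

Sato: $896,827.59 | Nwosu: $2,044,250.00 | Quinlan: $784,724.14 | Delacroix: $1,569,448.27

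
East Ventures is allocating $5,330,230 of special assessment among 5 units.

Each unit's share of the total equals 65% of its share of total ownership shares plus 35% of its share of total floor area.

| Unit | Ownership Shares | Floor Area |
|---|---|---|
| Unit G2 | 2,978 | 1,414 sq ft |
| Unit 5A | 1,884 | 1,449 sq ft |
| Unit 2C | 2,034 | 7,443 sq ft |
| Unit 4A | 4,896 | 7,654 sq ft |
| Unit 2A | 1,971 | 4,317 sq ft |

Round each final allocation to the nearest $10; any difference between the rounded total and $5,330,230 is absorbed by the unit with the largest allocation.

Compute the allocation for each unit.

Unit G2: $868,090; Unit 5A: $595,620; Unit 2C: $1,135,340; Unit 4A: $1,873,480; Unit 2A: $857,700

Ownership shares total 13,763; floor area total 22,277.
Combined weights (65% ownership shares + 35% floor area): Unit G2 0.1629; Unit 5A 0.1117; Unit 2C 0.2130; Unit 4A 0.3515; Unit 2A 0.1609.
Raw shares: Unit G2 868,086.30; Unit 5A 595,617.63; Unit 2C 1,135,343.79; Unit 4A 1,873,483.79; Unit 2A 857,698.48.
Rounded to nearest $10: Unit G2 $868,090; Unit 5A $595,620; Unit 2C $1,135,340; Unit 4A $1,873,480; Unit 2A $857,700. Sum = $5,330,230.
Rounded total matches; no reconciliation needed.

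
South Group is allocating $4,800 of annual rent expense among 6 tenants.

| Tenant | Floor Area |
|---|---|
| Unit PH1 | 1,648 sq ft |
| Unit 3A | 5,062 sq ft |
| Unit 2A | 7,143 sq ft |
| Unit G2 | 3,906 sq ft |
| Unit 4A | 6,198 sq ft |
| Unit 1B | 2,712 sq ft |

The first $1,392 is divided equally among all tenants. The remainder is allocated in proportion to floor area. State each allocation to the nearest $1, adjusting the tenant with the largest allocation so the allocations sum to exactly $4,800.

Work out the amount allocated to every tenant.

Unit PH1: $443 · Unit 3A: $879 · Unit 2A: $1,144 · Unit G2: $731 · Unit 4A: $1,024 · Unit 1B: $579

Equal tier: $1,392 ÷ 6 = $232 apiece.
Remainder $3,408 by floor area (total 26,669): Unit PH1 210.60 → $211; Unit 3A 646.87 → $647; Unit 2A 912.80 → $913; Unit G2 499.14 → $499; Unit 4A 792.04 → $792; Unit 1B 346.56 → $347.
Rounding difference −$1 on remainder applied to Unit 2A.
Totals: Unit PH1 $232 + $211 = $443; Unit 3A $232 + $647 = $879; Unit 2A $232 + $912 = $1,144; Unit G2 $232 + $499 = $731; Unit 4A $232 + $792 = $1,024; Unit 1B $232 + $347 = $579.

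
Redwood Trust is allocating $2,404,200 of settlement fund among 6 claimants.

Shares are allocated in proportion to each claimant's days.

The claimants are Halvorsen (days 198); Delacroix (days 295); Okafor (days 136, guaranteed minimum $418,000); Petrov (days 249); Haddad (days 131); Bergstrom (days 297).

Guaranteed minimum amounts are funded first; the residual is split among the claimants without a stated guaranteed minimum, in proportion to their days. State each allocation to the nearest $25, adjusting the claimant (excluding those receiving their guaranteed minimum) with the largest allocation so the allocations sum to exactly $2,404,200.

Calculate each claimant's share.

Fund the minimums — Okafor $418,000. Balance $1,986,200.
Balance split over remaining days 1,170: Halvorsen 336,126.15 → $336,125; Delacroix 500,794.02 → $500,800; Petrov 422,704.10 → $422,700; Haddad 222,386.50 → $222,375; Bergstrom 504,189.23 → $504,200.

Halvorsen: $336,125 | Delacroix: $500,800 | Okafor: $418,000 | Petrov: $422,700 | Haddad: $222,375 | Bergstrom: $504,200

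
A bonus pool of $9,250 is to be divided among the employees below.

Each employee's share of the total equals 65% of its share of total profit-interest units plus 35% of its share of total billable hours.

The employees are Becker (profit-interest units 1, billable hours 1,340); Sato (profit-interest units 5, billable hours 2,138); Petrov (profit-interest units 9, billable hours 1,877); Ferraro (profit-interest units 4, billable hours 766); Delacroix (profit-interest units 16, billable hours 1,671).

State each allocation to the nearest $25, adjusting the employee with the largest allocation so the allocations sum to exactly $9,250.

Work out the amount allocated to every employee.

Becker: $725 · Sato: $1,750 · Petrov: $2,325 · Ferraro: $1,000 · Delacroix: $3,450

Profit-interest units total 35; billable hours total 7,792.
Blended shares (65% profit-interest units + 35% billable hours): Becker 0.0788; Sato 0.1889; Petrov 0.2515; Ferraro 0.1087; Delacroix 0.3722.
Proportional shares: Becker 728.54; Sato 1,747.25; Petrov 2,325.95; Ferraro 1,005.41; Delacroix 3,442.86.
At nearest $25: Becker $725; Sato $1,750; Petrov $2,325; Ferraro $1,000; Delacroix $3,450. Sum = $9,250.
Rounded total matches; no reconciliation needed.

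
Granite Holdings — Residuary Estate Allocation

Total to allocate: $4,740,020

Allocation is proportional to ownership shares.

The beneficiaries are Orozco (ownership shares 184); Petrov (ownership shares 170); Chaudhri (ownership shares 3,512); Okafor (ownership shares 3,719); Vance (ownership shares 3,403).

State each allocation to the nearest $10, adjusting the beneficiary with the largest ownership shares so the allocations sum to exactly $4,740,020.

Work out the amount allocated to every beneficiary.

Total ownership shares = 10,988.
Unrounded shares: Orozco 184/10,988 × $4,740,020 = 79,374.20; Petrov 170/10,988 × $4,740,020 = 73,334.86; Chaudhri 3,512/10,988 × $4,740,020 = 1,515,011.85; Okafor 3,719/10,988 × $4,740,020 = 1,604,307.82; Vance 3,403/10,988 × $4,740,020 = 1,467,991.27.
At nearest $10: Orozco $79,370; Petrov $73,330; Chaudhri $1,515,010; Okafor $1,604,310; Vance $1,467,990. Sum = $4,740,010.
Difference $4,740,020 − $4,740,010 = +$10 applied to largest ownership shares (Okafor): Okafor becomes $1,604,320.

Orozco: $79,370 · Petrov: $73,330 · Chaudhri: $1,515,010 · Okafor: $1,604,320 · Vance: $1,467,990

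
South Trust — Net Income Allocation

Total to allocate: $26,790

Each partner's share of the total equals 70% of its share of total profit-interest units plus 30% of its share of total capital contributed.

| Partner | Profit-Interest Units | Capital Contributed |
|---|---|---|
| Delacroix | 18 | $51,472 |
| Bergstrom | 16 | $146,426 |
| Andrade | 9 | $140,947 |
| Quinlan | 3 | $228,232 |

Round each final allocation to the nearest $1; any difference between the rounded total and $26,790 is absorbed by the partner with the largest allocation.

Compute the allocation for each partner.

Delacroix: $8,068 · Bergstrom: $8,597 · Andrade: $5,667 · Quinlan: $4,458

Profit-interest units total 46; capital contributed total 567,077.
Blended shares (70% profit-interest units + 30% capital contributed): Delacroix 0.3011; Bergstrom 0.3209; Andrade 0.2115; Quinlan 0.1664.
Raw shares: Delacroix 8,067.63; Bergstrom 8,598.03; Andrade 5,666.66; Quinlan 4,457.68.
At nearest $1: Delacroix $8,068; Bergstrom $8,598; Andrade $5,667; Quinlan $4,458. Sum = $26,791.
Difference $26,790 − $26,791 = −$1 applied to largest allocation (Bergstrom): Bergstrom becomes $8,597.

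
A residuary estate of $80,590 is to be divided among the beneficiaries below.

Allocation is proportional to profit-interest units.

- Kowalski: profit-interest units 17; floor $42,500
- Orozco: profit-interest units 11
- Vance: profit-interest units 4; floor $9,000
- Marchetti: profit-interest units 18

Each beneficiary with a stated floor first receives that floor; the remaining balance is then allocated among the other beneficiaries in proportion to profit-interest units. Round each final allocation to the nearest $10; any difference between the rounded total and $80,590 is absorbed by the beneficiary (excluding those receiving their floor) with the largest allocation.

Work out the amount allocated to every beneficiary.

Fund the minimums — Kowalski $42,500; Vance $9,000. Balance $29,090.
Balance split over remaining profit-interest units 29: Orozco 11,034.14 → $11,030; Marchetti 18,055.86 → $18,060.

Kowalski: $42,500; Orozco: $11,030; Vance: $9,000; Marchetti: $18,060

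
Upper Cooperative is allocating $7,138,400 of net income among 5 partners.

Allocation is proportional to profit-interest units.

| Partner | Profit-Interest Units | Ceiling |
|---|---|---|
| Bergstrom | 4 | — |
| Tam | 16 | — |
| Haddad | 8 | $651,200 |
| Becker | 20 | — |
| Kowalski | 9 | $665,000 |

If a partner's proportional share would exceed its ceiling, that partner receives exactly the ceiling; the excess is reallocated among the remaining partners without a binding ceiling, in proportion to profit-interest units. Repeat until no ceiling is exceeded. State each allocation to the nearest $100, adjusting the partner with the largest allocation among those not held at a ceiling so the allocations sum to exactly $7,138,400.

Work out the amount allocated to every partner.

Bergstrom: $582,200; Tam: $2,328,900; Haddad: $651,200; Becker: $2,911,100; Kowalski: $665,000

Sum of profit-interest units: 57.
Pro-rata shares before constraints: Bergstrom 500,940.35; Tam 2,003,761.40; Haddad 1,001,880.70; Becker 2,504,701.75; Kowalski 1,127,115.79.
Cap binds for Haddad ($651,200), Kowalski ($665,000); residual $5,822,200 reallocated over remaining profit-interest units 40.
Redistributed shares: Bergstrom 582,220.00 → $582,200; Tam 2,328,880.00 → $2,328,900; Becker 2,911,100.00 → $2,911,100.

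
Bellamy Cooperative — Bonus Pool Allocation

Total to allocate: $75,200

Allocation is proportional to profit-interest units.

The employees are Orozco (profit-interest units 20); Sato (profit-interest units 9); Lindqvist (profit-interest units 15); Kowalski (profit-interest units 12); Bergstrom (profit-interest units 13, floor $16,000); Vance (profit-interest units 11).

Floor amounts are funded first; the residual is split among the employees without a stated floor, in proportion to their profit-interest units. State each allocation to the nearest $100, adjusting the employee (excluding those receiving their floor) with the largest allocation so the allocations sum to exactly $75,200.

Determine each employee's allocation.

Fund the minimums — Bergstrom $16,000. Remaining pool $59,200.
Remaining pool split over remaining profit-interest units 67: Orozco 17,671.64 → $17,700; Sato 7,952.24 → $8,000; Lindqvist 13,253.73 → $13,300; Kowalski 10,602.99 → $10,600; Vance 9,719.40 → $9,700.
Rounding difference −$100 applied to Orozco → $17,600.

Orozco: $17,600 | Sato: $8,000 | Lindqvist: $13,300 | Kowalski: $10,600 | Bergstrom: $16,000 | Vance: $9,700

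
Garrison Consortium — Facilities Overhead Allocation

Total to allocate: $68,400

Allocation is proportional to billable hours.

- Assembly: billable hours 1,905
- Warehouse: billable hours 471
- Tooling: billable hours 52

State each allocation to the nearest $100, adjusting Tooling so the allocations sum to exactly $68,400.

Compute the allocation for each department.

Assembly: $53,700 | Warehouse: $13,300 | Tooling: $1,400

Combined billable hours = 2,428.
Pro-rata amounts: Assembly 1,905/2,428 × $68,400 = 53,666.39; Warehouse 471/2,428 × $68,400 = 13,268.70; Tooling 52/2,428 × $68,400 = 1,464.91.
After rounding ($100): Assembly $53,700; Warehouse $13,300; Tooling $1,500. Sum = $68,500.
Difference $68,400 − $68,500 = −$100 applied to Tooling: Tooling becomes $1,400.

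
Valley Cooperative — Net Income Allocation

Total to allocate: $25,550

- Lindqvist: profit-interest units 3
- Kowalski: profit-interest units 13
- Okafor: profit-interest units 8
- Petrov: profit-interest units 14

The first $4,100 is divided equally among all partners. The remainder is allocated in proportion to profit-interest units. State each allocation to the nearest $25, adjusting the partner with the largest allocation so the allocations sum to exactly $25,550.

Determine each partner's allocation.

$4,100 shared equally gives $1,025 per partner.
Remainder $21,450 by profit-interest units (total 38): Lindqvist 1,693.42 → $1,700; Kowalski 7,338.16 → $7,350; Okafor 4,515.79 → $4,525; Petrov 7,902.63 → $7,900.
Rounding difference −$25 on remainder applied to Petrov.
Totals: Lindqvist $1,025 + $1,700 = $2,725; Kowalski $1,025 + $7,350 = $8,375; Okafor $1,025 + $4,525 = $5,550; Petrov $1,025 + $7,875 = $8,900.

Lindqvist: $2,725 · Kowalski: $8,375 · Okafor: $5,550 · Petrov: $8,900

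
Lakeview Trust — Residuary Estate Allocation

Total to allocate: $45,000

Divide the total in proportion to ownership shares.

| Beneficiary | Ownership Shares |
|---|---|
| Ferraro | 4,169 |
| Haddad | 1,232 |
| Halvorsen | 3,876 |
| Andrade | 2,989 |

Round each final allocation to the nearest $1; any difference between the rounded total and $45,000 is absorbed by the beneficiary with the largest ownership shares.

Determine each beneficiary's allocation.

Total ownership shares = 12,266.
Pro-rata amounts: Ferraro 4,169/12,266 × $45,000 = 15,294.72; Haddad 1,232/12,266 × $45,000 = 4,519.81; Halvorsen 3,876/12,266 × $45,000 = 14,219.79; Andrade 2,989/12,266 × $45,000 = 10,965.68.
Rounded to nearest $1: Ferraro $15,295; Haddad $4,520; Halvorsen $14,220; Andrade $10,966. Sum = $45,001.
Difference $45,000 − $45,001 = −$1 applied to largest ownership shares (Ferraro): Ferraro becomes $15,294.

Ferraro: $15,294 · Haddad: $4,520 · Halvorsen: $14,220 · Andrade: $10,966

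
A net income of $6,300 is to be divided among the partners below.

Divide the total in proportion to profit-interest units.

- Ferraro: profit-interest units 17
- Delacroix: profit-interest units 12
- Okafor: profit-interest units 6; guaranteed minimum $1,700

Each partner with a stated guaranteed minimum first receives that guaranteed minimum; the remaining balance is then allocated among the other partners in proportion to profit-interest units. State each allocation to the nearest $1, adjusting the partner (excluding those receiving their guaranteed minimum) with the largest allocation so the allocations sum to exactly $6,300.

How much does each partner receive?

Ferraro: $2,697 | Delacroix: $1,903 | Okafor: $1,700

Fund the minimums — Okafor $1,700. Residual $4,600.
Residual split over remaining profit-interest units 29: Ferraro 2,696.55 → $2,697; Delacroix 1,903.45 → $1,903.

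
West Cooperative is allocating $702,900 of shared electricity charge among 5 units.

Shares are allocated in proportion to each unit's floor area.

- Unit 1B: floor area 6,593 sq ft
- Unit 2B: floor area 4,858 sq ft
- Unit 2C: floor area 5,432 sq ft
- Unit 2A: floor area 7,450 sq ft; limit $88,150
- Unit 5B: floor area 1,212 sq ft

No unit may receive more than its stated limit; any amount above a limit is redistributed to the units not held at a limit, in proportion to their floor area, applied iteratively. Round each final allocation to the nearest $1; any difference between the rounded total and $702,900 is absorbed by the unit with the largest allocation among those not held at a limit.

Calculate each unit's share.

Unit 1B: $223,987; Unit 2B: $165,043; Unit 2C: $184,544; Unit 2A: $88,150; Unit 5B: $41,176

Sum of floor area: 25,545.
Unconstrained shares: Unit 1B 181,413.96; Unit 2B 133,673.45; Unit 2C 149,467.72; Unit 2A 204,995.30; Unit 5B 33,349.57.
Capped: Unit 2A ($88,150); residual $614,750 reallocated over remaining floor area 18,095.
Redistributed shares: Unit 1B 223,987.11 → $223,987; Unit 2B 165,043.13 → $165,043; Unit 2C 184,543.91 → $184,544; Unit 5B 41,175.85 → $41,176.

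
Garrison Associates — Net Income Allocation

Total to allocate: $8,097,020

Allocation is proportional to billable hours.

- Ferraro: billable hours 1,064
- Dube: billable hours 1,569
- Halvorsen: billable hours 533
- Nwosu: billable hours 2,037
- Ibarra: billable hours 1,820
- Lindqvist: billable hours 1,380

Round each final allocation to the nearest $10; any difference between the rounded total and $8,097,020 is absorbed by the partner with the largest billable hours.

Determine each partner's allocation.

Ferraro: $1,025,260 | Dube: $1,511,870 | Halvorsen: $513,590 | Nwosu: $1,962,820 | Ibarra: $1,753,730 | Lindqvist: $1,329,750

Sum of billable hours: 8,403.
Unrounded shares: Ferraro 1,064/8,403 × $8,097,020 = 1,025,256.37; Dube 1,569/8,403 × $8,097,020 = 1,511,867.71; Halvorsen 533/8,403 × $8,097,020 = 513,591.77; Nwosu 2,037/8,403 × $8,097,020 = 1,962,826.34; Ibarra 1,820/8,403 × $8,097,020 = 1,753,728.00; Lindqvist 1,380/8,403 × $8,097,020 = 1,329,749.80.
At nearest $10: Ferraro $1,025,260; Dube $1,511,870; Halvorsen $513,590; Nwosu $1,962,830; Ibarra $1,753,730; Lindqvist $1,329,750. Sum = $8,097,030.
Difference $8,097,020 − $8,097,030 = −$10 applied to largest billable hours (Nwosu): Nwosu becomes $1,962,820.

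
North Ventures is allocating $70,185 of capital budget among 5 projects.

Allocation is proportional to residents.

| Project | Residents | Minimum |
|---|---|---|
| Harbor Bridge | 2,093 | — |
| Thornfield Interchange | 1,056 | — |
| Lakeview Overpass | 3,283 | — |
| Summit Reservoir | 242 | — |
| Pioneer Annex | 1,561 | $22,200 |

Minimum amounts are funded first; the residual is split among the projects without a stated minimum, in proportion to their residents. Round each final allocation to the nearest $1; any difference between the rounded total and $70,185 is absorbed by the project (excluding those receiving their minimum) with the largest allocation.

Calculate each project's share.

Minimums first: Pioneer Annex $22,200. Residual $47,985.
Residual split over remaining residents 6,674: Harbor Bridge 15,048.34 → $15,048; Thornfield Interchange 7,592.47 → $7,592; Lakeview Overpass 23,604.25 → $23,604; Summit Reservoir 1,739.94 → $1,740.
Rounding difference +$1 applied to Lakeview Overpass → $23,605.

Harbor Bridge: $15,048 · Thornfield Interchange: $7,592 · Lakeview Overpass: $23,605 · Summit Reservoir: $1,740 · Pioneer Annex: $22,200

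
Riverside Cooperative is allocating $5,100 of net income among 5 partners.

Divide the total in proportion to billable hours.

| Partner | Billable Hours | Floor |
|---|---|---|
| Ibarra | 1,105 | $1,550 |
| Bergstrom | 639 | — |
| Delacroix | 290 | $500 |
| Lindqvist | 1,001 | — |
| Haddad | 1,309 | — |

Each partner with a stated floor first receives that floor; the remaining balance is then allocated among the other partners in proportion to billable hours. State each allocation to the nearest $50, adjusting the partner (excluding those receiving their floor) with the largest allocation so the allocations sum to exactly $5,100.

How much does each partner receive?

Fund the minimums — Ibarra $1,550; Delacroix $500. Balance $3,050.
Balance split over remaining billable hours 2,949: Bergstrom 660.89 → $650; Lindqvist 1,035.28 → $1,050; Haddad 1,353.83 → $1,350.

Ibarra: $1,550; Bergstrom: $650; Delacroix: $500; Lindqvist: $1,050; Haddad: $1,350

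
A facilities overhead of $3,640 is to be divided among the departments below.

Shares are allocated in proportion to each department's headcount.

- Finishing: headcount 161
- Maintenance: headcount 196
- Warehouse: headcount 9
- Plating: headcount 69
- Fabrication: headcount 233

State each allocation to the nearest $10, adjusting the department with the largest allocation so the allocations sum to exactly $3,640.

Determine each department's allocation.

Finishing: $880 | Maintenance: $1,070 | Warehouse: $50 | Plating: $380 | Fabrication: $1,260

Total headcount = 668.
Pro-rata amounts: Finishing 161/668 × $3,640 = 877.31; Maintenance 196/668 × $3,640 = 1,068.02; Warehouse 9/668 × $3,640 = 49.04; Plating 69/668 × $3,640 = 375.99; Fabrication 233/668 × $3,640 = 1,269.64.
At nearest $10: Finishing $880; Maintenance $1,070; Warehouse $50; Plating $380; Fabrication $1,270. Sum = $3,650.
Difference $3,640 − $3,650 = −$10 applied to largest allocation (Fabrication): Fabrication becomes $1,260.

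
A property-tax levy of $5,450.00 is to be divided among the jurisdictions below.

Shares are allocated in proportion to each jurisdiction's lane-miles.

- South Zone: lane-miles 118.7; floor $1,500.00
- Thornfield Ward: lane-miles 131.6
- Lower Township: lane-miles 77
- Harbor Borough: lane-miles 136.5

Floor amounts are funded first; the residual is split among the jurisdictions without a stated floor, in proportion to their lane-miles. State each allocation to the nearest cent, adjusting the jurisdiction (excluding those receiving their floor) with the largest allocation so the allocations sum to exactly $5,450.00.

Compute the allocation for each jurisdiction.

South Zone: $1,500.00; Thornfield Ward: $1,506.29; Lower Township: $881.34; Harbor Borough: $1,562.37

Guaranteed amounts: South Zone $1,500.00. Residual $3,950.00.
Residual split over remaining lane-miles 345.1: Thornfield Ward 1,506.2880 → $1,506.29; Lower Township 881.3387 → $881.34; Harbor Borough 1,562.3732 → $1,562.37.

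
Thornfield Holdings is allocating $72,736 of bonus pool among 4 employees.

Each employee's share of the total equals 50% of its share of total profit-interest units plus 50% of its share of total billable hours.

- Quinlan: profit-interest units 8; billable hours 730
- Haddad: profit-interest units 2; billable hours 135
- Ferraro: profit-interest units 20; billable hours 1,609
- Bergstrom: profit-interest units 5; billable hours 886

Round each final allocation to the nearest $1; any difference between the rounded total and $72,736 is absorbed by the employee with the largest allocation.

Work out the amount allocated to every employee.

Quinlan: $16,214; Haddad: $3,539; Ferraro: $38,198; Bergstrom: $14,785

Profit-interest units total 35; billable hours total 3,360.
Composite weights (50% profit-interest units + 50% billable hours): Quinlan 0.2229; Haddad 0.0487; Ferraro 0.5251; Bergstrom 0.2033.
Proportional shares: Quinlan 16,214.07; Haddad 3,539.39; Ferraro 38,197.22; Bergstrom 14,785.32.
Rounded to nearest $1: Quinlan $16,214; Haddad $3,539; Ferraro $38,197; Bergstrom $14,785. Sum = $72,735.
Difference $72,736 − $72,735 = +$1 applied to largest allocation (Ferraro): Ferraro becomes $38,198.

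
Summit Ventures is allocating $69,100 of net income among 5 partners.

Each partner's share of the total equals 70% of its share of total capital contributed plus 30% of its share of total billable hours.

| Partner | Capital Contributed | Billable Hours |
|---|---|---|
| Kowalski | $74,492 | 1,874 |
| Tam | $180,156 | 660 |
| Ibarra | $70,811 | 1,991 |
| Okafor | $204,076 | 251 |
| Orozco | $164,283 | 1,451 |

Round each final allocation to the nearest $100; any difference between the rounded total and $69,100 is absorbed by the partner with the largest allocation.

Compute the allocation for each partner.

Totals — capital contributed 693,818, billable hours 6,227.
Combined weights (70% capital contributed + 30% billable hours): Kowalski 0.1654; Tam 0.2136; Ibarra 0.1674; Okafor 0.2180; Orozco 0.2357.
Unrounded shares: Kowalski 11,431.90; Tam 14,756.87; Ibarra 11,564.78; Okafor 15,062.89; Orozco 16,283.56.
Rounded to nearest $100: Kowalski $11,400; Tam $14,800; Ibarra $11,600; Okafor $15,100; Orozco $16,300. Sum = $69,200.
Difference $69,100 − $69,200 = −$100 applied to largest allocation (Orozco): Orozco becomes $16,200.

Kowalski: $11,400 | Tam: $14,800 | Ibarra: $11,600 | Okafor: $15,100 | Orozco: $16,200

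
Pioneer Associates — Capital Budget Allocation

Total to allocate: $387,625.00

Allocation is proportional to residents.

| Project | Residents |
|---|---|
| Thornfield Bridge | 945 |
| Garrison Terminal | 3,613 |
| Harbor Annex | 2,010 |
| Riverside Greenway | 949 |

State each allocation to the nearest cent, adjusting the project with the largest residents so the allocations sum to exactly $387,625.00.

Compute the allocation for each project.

Sum of residents: 945 + 3,613 + 2,010 + 949 = 7,517.
Proportional shares: Thornfield Bridge 48,730.2947; Garrison Terminal 186,309.5816; Harbor Annex 103,648.5633; Riverside Greenway 48,936.5605.
Rounded to nearest cent: Thornfield Bridge $48,730.29; Garrison Terminal $186,309.58; Harbor Annex $103,648.56; Riverside Greenway $48,936.56. Sum = $387,624.99.
Difference $387,625.00 − $387,624.99 = +$0.01 applied to largest residents (Garrison Terminal): Garrison Terminal becomes $186,309.59.

Thornfield Bridge: $48,730.29 | Garrison Terminal: $186,309.59 | Harbor Annex: $103,648.56 | Riverside Greenway: $48,936.56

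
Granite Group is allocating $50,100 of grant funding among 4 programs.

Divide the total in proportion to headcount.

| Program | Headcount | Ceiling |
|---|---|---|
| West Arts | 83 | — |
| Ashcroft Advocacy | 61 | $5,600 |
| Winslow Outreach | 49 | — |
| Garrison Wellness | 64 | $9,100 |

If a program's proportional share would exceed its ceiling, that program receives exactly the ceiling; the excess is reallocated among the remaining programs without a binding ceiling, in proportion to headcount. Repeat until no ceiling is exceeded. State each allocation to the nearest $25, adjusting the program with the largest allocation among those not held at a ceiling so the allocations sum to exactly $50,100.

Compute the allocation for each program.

Total headcount = 257.
Unconstrained shares: West Arts 16,180.16; Ashcroft Advocacy 11,891.44; Winslow Outreach 9,552.14; Garrison Wellness 12,476.26.
Held at cap: Ashcroft Advocacy ($5,600), Garrison Wellness ($9,100); balance $35,400 reallocated over remaining headcount 132.
Redistributed shares: West Arts 22,259.09 → $22,250; Winslow Outreach 13,140.91 → $13,150.

West Arts: $22,250 · Ashcroft Advocacy: $5,600 · Winslow Outreach: $13,150 · Garrison Wellness: $9,100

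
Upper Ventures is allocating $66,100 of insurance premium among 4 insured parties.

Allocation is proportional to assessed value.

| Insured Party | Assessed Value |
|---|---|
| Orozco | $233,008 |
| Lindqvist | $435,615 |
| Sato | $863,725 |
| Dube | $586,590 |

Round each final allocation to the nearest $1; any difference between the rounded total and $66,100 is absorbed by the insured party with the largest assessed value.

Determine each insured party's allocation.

Assessed value total: 2,118,938.
Pro-rata amounts: Orozco 233,008/2,118,938 × $66,100 = 7,268.65; Lindqvist 435,615/2,118,938 × $66,100 = 13,588.95; Sato 863,725/2,118,938 × $66,100 = 26,943.79; Dube 586,590/2,118,938 × $66,100 = 18,298.60.
After rounding ($1): Orozco $7,269; Lindqvist $13,589; Sato $26,944; Dube $18,299. Sum = $66,101.
Difference $66,100 − $66,101 = −$1 applied to largest assessed value (Sato): Sato becomes $26,943.

Orozco: $7,269; Lindqvist: $13,589; Sato: $26,943; Dube: $18,299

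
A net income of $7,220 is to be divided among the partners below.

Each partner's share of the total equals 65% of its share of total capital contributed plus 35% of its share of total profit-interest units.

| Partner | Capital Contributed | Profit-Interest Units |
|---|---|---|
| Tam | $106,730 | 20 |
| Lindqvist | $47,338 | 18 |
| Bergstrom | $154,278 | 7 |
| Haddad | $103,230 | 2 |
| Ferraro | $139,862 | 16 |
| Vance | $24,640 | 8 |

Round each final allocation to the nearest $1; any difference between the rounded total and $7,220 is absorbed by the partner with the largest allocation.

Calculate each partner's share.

Capital contributed total 576,078; profit-interest units total 71.
Blended shares (65% capital contributed + 35% profit-interest units): Tam 0.2190; Lindqvist 0.1421; Bergstrom 0.2086; Haddad 0.1263; Ferraro 0.2367; Vance 0.0672.
Pro-rata amounts: Tam 1,581.30; Lindqvist 1,026.29; Bergstrom 1,505.96; Haddad 912.14; Ferraro 1,708.85; Vance 485.46.
After rounding ($1): Tam $1,581; Lindqvist $1,026; Bergstrom $1,506; Haddad $912; Ferraro $1,709; Vance $485. Sum = $7,219.
Difference $7,220 − $7,219 = +$1 applied to largest allocation (Ferraro): Ferraro becomes $1,710.

Tam: $1,581 · Lindqvist: $1,026 · Bergstrom: $1,506 · Haddad: $912 · Ferraro: $1,710 · Vance: $485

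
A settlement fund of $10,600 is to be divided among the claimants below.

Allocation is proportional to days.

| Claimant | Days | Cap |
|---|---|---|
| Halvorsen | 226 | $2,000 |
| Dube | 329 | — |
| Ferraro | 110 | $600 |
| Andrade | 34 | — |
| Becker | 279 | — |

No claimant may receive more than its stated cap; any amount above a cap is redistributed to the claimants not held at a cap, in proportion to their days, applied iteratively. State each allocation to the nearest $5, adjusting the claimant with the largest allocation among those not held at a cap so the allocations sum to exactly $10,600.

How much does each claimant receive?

Halvorsen: $2,000 | Dube: $4,100 | Ferraro: $600 | Andrade: $425 | Becker: $3,475

Total days = 978.
Proportional shares (ignoring caps): Halvorsen 2,449.49; Dube 3,565.85; Ferraro 1,192.23; Andrade 368.51; Becker 3,023.93.
Capped: Halvorsen ($2,000), Ferraro ($600); balance $8,000 reallocated over remaining days 642.
Redistributed shares: Dube 4,099.69 → $4,100; Andrade 423.68 → $425; Becker 3,476.64 → $3,475.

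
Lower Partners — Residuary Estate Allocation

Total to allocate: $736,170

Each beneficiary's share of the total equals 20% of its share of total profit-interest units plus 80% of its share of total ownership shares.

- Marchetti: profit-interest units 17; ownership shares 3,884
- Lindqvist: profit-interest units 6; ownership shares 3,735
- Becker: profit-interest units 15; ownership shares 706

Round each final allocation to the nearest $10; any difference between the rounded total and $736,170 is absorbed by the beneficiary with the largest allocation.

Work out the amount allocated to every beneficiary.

Profit-interest units total 38; ownership shares total 8,325.
Combined weights (20% profit-interest units + 80% ownership shares): Marchetti 0.4627; Lindqvist 0.3905; Becker 0.1468.
Pro-rata amounts: Marchetti 340,633.90; Lindqvist 287,472.81; Becker 108,063.29.
Rounded to nearest $10: Marchetti $340,630; Lindqvist $287,470; Becker $108,060. Sum = $736,160.
Difference $736,170 − $736,160 = +$10 applied to largest allocation (Marchetti): Marchetti becomes $340,640.

Marchetti: $340,640 | Lindqvist: $287,470 | Becker: $108,060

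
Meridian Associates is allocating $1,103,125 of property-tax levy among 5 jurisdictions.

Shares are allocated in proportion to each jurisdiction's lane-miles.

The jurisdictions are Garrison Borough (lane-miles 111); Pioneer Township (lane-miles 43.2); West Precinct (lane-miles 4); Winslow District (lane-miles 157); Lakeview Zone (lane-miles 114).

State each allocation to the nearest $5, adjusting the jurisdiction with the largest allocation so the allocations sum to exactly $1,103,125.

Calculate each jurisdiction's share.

Garrison Borough: $285,290 · Pioneer Township: $111,030 · West Precinct: $10,280 · Winslow District: $403,525 · Lakeview Zone: $293,000

Sum of lane-miles: 429.2.
Pro-rata amounts: Garrison Borough 111/429.2 × $1,103,125 = 285,290.95; Pioneer Township 43.2/429.2 × $1,103,125 = 111,032.15; West Precinct 4/429.2 × $1,103,125 = 10,280.75; Winslow District 157/429.2 × $1,103,125 = 403,519.63; Lakeview Zone 114/429.2 × $1,103,125 = 293,001.51.
At nearest $5: Garrison Borough $285,290; Pioneer Township $111,030; West Precinct $10,280; Winslow District $403,520; Lakeview Zone $293,000. Sum = $1,103,120.
Difference $1,103,125 − $1,103,120 = +$5 applied to largest allocation (Winslow District): Winslow District becomes $403,525.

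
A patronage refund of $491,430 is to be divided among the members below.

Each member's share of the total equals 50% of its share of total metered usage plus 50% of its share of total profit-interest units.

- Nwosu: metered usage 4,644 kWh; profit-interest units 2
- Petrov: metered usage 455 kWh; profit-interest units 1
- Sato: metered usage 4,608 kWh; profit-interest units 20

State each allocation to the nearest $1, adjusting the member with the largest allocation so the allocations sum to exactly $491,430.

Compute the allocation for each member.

Nwosu: $138,921 | Petrov: $22,201 | Sato: $330,308

Totals — metered usage 9,707, profit-interest units 23.
Composite weights (50% metered usage + 50% profit-interest units): Nwosu 0.2827; Petrov 0.0452; Sato 0.6721.
Unrounded shares: Nwosu 138,920.91; Petrov 22,200.76; Sato 330,308.33.
After rounding ($1): Nwosu $138,921; Petrov $22,201; Sato $330,308. Sum = $491,430.
Sum already equals the total — no adjustment.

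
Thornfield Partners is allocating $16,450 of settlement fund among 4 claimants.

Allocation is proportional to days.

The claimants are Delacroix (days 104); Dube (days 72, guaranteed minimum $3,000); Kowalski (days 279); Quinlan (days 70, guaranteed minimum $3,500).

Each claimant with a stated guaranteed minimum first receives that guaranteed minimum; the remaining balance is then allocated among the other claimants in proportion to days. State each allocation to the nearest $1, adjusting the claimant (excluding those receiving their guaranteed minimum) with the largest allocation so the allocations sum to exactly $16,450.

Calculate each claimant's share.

Delacroix: $2,702 | Dube: $3,000 | Kowalski: $7,248 | Quinlan: $3,500

Minimums first: Dube $3,000; Quinlan $3,500. Remaining pool $9,950.
Remaining pool split over remaining days 383: Delacroix 2,701.83 → $2,702; Kowalski 7,248.17 → $7,248.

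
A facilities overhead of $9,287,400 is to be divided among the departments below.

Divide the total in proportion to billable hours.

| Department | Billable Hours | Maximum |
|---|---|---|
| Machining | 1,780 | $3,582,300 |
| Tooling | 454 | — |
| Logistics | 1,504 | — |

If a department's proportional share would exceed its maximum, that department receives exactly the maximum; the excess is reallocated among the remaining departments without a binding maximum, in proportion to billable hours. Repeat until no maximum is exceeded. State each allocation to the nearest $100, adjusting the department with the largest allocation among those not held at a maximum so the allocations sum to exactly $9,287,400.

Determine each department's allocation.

Combined billable hours = 3,738.
Pro-rata shares before constraints: Machining 4,422,571.43; Tooling 1,128,004.17; Logistics 3,736,824.40.
Capped: Machining ($3,582,300); remaining pool $5,705,100 reallocated over remaining billable hours 1,958.
Redistributed shares: Tooling 1,322,837.28 → $1,322,800; Logistics 4,382,262.72 → $4,382,300.

Machining: $3,582,300; Tooling: $1,322,800; Logistics: $4,382,300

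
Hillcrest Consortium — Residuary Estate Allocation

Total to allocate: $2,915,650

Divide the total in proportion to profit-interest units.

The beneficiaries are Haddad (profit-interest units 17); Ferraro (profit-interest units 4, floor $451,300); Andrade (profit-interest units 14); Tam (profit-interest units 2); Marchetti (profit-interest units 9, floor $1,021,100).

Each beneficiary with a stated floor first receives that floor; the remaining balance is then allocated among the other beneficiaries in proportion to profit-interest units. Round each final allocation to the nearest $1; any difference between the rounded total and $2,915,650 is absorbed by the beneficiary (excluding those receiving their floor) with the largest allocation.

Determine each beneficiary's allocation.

Haddad: $743,492 · Ferraro: $451,300 · Andrade: $612,288 · Tam: $87,470 · Marchetti: $1,021,100

Fund the minimums — Ferraro $451,300; Marchetti $1,021,100. Remaining pool $1,443,250.
Remaining pool split over remaining profit-interest units 33: Haddad 743,492.42 → $743,492; Andrade 612,287.88 → $612,288; Tam 87,469.70 → $87,470.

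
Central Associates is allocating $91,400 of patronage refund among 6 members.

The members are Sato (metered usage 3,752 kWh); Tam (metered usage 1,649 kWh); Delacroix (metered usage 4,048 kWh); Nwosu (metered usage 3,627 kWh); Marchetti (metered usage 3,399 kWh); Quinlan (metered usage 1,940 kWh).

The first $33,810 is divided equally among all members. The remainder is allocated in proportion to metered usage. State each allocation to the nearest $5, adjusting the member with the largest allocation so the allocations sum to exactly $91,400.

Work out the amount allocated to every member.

Equal tier: $33,810 ÷ 6 = $5,635 apiece.
Remainder $57,590 by metered usage (total 18,415): Sato 11,733.79 → $11,735; Tam 5,156.99 → $5,155; Delacroix 12,659.48 → $12,660; Nwosu 11,342.87 → $11,345; Marchetti 10,629.83 → $10,630; Quinlan 6,067.04 → $6,065.
Totals: Sato $5,635 + $11,735 = $17,370; Tam $5,635 + $5,155 = $10,790; Delacroix $5,635 + $12,660 = $18,295; Nwosu $5,635 + $11,345 = $16,980; Marchetti $5,635 + $10,630 = $16,265; Quinlan $5,635 + $6,065 = $11,700.

Sato: $17,370; Tam: $10,790; Delacroix: $18,295; Nwosu: $16,980; Marchetti: $16,265; Quinlan: $11,700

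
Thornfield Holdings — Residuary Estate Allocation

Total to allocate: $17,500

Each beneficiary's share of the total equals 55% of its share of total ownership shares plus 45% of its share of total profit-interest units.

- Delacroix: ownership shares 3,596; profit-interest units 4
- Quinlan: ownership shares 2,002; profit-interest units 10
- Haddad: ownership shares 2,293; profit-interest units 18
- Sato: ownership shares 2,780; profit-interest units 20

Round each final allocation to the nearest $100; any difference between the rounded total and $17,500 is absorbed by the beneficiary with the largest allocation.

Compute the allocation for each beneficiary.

Delacroix: $3,800 · Quinlan: $3,300 · Haddad: $4,800 · Sato: $5,600

Ownership shares total 10,671; profit-interest units total 52.
Composite weights (55% ownership shares + 45% profit-interest units): Delacroix 0.2200; Quinlan 0.1897; Haddad 0.2740; Sato 0.3164.
Proportional shares: Delacroix 3,849.28; Quinlan 3,320.18; Haddad 4,794.20; Sato 5,536.34.
Rounded to nearest $100: Delacroix $3,800; Quinlan $3,300; Haddad $4,800; Sato $5,500. Sum = $17,400.
Difference $17,500 − $17,400 = +$100 applied to largest allocation (Sato): Sato becomes $5,600.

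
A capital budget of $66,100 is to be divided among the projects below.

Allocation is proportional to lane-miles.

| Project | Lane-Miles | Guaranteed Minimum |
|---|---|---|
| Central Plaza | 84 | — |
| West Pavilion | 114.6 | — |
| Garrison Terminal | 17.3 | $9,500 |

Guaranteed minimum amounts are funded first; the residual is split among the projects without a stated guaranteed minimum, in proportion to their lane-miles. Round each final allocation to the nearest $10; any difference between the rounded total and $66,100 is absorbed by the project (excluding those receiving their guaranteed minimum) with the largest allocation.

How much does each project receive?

Guaranteed amounts: Garrison Terminal $9,500. Balance $56,600.
Balance split over remaining lane-miles 198.6: Central Plaza 23,939.58 → $23,940; West Pavilion 32,660.42 → $32,660.

Central Plaza: $23,940 | West Pavilion: $32,660 | Garrison Terminal: $9,500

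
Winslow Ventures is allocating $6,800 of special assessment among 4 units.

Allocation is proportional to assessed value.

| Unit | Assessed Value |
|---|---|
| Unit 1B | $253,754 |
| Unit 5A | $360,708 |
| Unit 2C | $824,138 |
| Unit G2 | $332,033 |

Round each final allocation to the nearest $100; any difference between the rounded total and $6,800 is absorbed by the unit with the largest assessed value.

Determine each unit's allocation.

Unit 1B: $1,000 · Unit 5A: $1,400 · Unit 2C: $3,100 · Unit G2: $1,300

Total assessed value = 1,770,633.
Pro-rata amounts: Unit 1B 253,754/1,770,633 × $6,800 = 974.53; Unit 5A 360,708/1,770,633 × $6,800 = 1,385.28; Unit 2C 824,138/1,770,633 × $6,800 = 3,165.05; Unit G2 332,033/1,770,633 × $6,800 = 1,275.15.
Rounded to nearest $100: Unit 1B $1,000; Unit 5A $1,400; Unit 2C $3,200; Unit G2 $1,300. Sum = $6,900.
Difference $6,800 − $6,900 = −$100 applied to largest assessed value (Unit 2C): Unit 2C becomes $3,100.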